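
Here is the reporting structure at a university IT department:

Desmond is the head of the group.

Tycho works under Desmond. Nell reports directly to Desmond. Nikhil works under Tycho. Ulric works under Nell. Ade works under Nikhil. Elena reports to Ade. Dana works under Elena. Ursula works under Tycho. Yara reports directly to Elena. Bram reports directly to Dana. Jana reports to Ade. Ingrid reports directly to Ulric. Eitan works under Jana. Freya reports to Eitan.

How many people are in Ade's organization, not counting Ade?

Ade directly manages Elena, Jana. Under Elena: Yara, Dana, Bram (3). Under Jana: Eitan, Freya (2). So Ade's organization is 2 direct reports plus everyone under them: 4 + 3 = 7.

7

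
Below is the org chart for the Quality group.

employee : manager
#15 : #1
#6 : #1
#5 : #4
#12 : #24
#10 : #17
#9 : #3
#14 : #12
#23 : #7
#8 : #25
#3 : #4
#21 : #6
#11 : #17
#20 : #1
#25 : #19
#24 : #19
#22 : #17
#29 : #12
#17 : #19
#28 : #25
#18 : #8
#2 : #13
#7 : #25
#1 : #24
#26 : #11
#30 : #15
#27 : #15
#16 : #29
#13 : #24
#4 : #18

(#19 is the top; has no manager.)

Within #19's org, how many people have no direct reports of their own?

The people in #19's organization with no one reporting to them are #28, #23, #5, #9, #10, #22, #26, #2, #20, #30, #27, #21, #14, #16. That is 14.

14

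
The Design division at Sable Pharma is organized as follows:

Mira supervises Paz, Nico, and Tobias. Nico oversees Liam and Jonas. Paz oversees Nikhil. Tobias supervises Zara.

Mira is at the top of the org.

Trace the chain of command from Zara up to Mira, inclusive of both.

Zara -> Tobias -> Mira

Zara reports to Tobias. Tobias reports to Mira. Mira is at the top.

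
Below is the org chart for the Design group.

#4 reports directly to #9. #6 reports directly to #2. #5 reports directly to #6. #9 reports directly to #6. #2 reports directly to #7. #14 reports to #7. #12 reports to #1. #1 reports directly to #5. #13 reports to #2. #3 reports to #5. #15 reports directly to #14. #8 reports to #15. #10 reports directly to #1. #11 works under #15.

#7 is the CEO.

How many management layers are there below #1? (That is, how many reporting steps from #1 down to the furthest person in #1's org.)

The longest chain under #1 runs #1 → #12, which is 1 level below #1.

1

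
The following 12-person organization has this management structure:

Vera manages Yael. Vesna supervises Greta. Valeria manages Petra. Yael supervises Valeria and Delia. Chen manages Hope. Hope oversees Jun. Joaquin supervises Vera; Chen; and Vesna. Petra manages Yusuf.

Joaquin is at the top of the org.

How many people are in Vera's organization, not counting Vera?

5

Vera directly manages Yael. Under Yael: Delia, Valeria, Petra, Yusuf (4). That's 5 in total.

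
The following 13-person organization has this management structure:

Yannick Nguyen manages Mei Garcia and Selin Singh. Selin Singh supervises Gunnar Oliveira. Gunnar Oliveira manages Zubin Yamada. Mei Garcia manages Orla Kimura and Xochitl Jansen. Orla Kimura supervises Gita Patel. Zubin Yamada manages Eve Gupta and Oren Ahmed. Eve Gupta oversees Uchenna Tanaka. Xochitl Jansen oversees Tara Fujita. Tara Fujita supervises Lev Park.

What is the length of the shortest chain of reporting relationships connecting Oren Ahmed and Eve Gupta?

2

Oren Ahmed is 1 level below Zubin Yamada, and Eve Gupta is 1 level below Zubin Yamada (their lowest common manager). The shortest path runs up from Oren Ahmed to Zubin Yamada and back down to Eve Gupta: 1 + 1 = 2 links.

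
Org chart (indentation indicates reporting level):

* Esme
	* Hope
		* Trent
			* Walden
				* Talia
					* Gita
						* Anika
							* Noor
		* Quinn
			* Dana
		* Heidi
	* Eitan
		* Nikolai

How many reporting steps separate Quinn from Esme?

Chain from Quinn up to Esme: Quinn → Hope → Esme. That is 2 steps up, so Quinn is 2 levels below Esme.

2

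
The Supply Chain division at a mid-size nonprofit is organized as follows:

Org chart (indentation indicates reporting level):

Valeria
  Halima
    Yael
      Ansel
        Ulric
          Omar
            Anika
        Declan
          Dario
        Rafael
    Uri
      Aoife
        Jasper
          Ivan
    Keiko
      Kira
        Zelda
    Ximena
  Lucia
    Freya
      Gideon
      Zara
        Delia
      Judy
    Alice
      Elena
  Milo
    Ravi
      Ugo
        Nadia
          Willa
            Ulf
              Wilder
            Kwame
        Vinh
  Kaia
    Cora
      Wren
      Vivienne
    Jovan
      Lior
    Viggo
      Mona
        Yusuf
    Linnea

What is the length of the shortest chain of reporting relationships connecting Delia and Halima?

Delia is 4 levels below Valeria, and Halima is 1 level below Valeria (their lowest common manager). The shortest path runs up from Delia to Valeria and back down to Halima: 4 + 1 = 5 links.

5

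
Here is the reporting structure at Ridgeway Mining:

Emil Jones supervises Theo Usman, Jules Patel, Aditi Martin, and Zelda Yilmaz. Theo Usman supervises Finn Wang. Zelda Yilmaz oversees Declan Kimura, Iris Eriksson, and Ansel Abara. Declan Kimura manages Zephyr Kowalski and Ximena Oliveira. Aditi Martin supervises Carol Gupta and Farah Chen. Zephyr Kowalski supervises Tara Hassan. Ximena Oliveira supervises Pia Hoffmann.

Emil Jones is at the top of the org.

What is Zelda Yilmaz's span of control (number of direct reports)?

3

Zelda Yilmaz directly manages Declan Kimura, Iris Eriksson, Ansel Abara. That is 3 direct reports.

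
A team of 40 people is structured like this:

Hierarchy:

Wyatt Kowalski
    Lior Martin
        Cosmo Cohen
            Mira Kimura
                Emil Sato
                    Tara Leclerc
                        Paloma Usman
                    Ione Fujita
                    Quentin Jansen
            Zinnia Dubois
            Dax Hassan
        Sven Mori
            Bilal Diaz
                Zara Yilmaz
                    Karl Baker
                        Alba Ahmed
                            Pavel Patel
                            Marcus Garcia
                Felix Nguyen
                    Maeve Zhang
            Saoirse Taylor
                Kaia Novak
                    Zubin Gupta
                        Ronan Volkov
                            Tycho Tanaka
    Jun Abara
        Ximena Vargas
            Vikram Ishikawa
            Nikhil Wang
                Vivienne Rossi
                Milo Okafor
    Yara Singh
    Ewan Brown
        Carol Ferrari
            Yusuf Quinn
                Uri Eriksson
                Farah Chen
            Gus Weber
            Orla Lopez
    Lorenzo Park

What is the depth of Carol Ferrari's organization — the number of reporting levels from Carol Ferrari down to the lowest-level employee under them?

The longest chain under Carol Ferrari runs Carol Ferrari → Yusuf Quinn → Farah Chen, which is 2 levels below Carol Ferrari.

2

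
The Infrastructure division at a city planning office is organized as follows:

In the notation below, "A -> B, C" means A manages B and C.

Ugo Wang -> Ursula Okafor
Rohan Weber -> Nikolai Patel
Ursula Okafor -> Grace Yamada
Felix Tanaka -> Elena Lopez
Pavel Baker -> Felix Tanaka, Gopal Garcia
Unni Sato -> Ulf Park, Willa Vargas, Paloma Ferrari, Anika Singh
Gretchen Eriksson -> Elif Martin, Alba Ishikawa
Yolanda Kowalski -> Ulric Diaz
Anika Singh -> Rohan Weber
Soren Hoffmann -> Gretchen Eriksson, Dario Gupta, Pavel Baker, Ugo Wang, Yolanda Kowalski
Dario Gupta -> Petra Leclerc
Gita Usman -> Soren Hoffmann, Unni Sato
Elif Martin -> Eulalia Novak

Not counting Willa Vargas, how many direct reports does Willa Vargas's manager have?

3

Willa Vargas reports to Unni Sato. Unni Sato's other direct reports are Ulf Park, Paloma Ferrari, Anika Singh — 3 peers.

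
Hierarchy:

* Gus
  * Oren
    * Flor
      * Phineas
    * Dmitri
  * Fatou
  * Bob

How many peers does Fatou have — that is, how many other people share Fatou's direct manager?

Fatou reports to Gus. Gus's other direct reports are Oren, Bob — 2 peers.

2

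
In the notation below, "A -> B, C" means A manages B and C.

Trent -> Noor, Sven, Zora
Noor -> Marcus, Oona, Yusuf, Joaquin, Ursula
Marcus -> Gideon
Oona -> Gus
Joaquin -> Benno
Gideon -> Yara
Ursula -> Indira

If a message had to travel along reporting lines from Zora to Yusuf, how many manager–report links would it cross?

Zora is 1 level below Trent, and Yusuf is 2 levels below Trent (their lowest common manager). The shortest path runs up from Zora to Trent and back down to Yusuf: 1 + 2 = 3 links.

3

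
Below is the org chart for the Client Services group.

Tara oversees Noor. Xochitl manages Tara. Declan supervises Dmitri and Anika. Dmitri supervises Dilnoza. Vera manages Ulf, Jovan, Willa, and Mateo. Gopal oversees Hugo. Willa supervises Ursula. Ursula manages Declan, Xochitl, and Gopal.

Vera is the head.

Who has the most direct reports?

Direct-report counts: Vera has 4; Willa has 1; Ursula has 3; Gopal has 1; Xochitl has 1; Tara has 1; Declan has 2; Dmitri has 1. The largest is 4, held by Vera.

Vera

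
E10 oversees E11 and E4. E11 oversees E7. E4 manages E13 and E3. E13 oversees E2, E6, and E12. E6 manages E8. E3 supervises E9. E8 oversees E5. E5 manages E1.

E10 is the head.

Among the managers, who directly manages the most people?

E13

Direct-report counts: E10 has 2; E4 has 2; E3 has 1; E13 has 3; E6 has 1; E8 has 1; E5 has 1; E11 has 1. The largest is 3, held by E13.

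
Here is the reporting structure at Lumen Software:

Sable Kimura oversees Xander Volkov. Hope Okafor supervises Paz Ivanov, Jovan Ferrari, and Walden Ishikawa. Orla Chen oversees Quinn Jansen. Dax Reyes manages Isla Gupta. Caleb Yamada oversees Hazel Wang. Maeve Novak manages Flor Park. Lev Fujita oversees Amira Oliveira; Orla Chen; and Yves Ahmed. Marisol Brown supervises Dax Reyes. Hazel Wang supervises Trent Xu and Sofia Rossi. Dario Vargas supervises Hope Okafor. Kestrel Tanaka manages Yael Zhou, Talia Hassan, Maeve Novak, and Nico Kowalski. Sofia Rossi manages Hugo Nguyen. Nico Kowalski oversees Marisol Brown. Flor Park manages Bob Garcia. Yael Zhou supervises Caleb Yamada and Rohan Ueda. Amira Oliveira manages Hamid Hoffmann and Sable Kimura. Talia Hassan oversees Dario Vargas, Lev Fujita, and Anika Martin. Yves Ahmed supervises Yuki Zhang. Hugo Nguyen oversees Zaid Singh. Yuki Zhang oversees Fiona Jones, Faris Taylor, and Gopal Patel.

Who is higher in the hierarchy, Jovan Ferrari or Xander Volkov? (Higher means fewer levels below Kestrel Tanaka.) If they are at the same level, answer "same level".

Jovan Ferrari is 4 levels below Kestrel Tanaka; Xander Volkov is 5. Jovan Ferrari is higher.

Jovan Ferrari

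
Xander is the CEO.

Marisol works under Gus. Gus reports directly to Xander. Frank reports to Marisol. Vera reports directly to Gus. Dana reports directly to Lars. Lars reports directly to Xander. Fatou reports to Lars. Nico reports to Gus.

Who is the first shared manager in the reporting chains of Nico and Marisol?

Nico's chain of managers is Gus, Xander. Marisol's chain of managers is Gus, Xander. The first manager that appears in both chains is Gus.

Gus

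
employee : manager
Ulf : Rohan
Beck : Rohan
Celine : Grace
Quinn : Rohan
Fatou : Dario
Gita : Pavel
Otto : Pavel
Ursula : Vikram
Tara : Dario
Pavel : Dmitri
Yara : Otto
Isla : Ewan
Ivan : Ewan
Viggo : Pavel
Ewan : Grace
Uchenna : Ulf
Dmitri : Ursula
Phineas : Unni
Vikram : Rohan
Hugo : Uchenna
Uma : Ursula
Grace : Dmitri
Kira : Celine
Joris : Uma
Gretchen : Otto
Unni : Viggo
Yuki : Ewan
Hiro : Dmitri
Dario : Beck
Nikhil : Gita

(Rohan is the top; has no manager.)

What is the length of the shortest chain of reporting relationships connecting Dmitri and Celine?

2

Celine is in Dmitri's organization: the chain from Celine up to Dmitri is Celine → Grace → Dmitri, which is 2 links.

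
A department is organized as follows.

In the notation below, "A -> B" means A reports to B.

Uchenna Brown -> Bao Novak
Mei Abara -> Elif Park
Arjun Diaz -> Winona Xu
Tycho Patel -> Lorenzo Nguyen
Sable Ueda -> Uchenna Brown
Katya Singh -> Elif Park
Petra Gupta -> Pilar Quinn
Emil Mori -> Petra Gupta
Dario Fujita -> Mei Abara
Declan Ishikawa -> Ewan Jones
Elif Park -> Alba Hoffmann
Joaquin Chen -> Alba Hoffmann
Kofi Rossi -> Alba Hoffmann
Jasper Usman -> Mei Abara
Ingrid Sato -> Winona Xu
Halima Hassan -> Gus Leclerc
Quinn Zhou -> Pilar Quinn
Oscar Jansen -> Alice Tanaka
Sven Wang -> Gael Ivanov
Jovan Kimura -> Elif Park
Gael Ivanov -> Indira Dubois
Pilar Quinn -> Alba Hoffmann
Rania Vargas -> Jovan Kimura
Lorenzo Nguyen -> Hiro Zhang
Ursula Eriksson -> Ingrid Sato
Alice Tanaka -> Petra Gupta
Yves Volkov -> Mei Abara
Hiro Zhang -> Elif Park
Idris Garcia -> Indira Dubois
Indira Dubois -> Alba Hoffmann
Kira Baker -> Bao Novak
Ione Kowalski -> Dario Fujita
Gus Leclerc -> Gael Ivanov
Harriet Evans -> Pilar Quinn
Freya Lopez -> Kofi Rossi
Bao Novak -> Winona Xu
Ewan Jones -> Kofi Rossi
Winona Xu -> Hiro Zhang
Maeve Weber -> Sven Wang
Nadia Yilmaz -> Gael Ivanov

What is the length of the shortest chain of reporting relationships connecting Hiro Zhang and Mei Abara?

Hiro Zhang is 1 level below Elif Park, and Mei Abara is 1 level below Elif Park (their lowest common manager). The shortest path runs up from Hiro Zhang to Elif Park and back down to Mei Abara: 1 + 1 = 2 links.

2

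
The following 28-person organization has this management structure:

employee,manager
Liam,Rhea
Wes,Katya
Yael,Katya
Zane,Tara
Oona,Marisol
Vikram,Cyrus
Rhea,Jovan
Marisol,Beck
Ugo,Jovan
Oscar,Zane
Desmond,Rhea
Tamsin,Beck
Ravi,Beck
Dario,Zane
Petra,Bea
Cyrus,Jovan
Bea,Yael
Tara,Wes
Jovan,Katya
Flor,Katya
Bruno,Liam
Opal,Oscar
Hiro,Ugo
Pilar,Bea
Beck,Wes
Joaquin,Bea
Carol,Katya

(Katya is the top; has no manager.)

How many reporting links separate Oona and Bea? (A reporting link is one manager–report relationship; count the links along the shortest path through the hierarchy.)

6

Oona is 4 levels below Katya, and Bea is 2 levels below Katya (their lowest common manager). The shortest path runs up from Oona to Katya and back down to Bea: 4 + 2 = 6 links.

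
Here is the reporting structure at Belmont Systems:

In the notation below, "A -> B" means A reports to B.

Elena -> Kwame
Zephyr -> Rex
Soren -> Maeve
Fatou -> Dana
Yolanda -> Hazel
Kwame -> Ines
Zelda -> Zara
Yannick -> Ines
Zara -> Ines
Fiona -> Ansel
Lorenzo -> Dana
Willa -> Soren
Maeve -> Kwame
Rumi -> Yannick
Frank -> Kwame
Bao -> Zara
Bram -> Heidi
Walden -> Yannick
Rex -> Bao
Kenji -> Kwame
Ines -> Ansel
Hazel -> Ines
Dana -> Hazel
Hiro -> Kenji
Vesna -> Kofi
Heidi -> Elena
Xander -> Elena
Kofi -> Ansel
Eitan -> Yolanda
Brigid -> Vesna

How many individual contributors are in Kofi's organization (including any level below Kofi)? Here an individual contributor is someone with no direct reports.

The only person in Kofi's organization with no one reporting to them is Brigid. That is 1.

1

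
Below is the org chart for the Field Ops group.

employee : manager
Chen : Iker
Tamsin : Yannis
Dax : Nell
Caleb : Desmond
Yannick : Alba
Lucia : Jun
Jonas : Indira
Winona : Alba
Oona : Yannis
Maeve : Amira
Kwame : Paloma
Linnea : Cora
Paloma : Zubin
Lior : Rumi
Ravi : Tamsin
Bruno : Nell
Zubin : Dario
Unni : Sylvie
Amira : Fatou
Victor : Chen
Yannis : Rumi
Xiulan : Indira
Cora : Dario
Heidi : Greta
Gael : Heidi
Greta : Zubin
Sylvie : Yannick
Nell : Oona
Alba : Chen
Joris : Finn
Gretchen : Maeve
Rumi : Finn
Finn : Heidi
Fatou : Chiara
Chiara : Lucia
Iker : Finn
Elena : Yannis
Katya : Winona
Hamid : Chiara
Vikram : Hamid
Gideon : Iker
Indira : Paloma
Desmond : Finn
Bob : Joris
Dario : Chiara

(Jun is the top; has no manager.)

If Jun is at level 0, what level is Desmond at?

8

Chain from Desmond up to Jun: Desmond → Finn → Heidi → Greta → Zubin → Dario → Chiara → Lucia → Jun. That is 8 steps up, so Desmond is 8 levels below Jun.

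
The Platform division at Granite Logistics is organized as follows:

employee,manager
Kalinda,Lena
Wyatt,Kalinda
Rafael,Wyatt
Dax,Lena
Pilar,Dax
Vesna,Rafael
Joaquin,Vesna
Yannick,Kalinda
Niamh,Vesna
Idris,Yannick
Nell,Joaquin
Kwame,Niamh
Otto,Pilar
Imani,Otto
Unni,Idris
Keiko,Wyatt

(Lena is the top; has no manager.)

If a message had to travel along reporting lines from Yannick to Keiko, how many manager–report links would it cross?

Yannick is 1 level below Kalinda, and Keiko is 2 levels below Kalinda (their lowest common manager). The shortest path runs up from Yannick to Kalinda and back down to Keiko: 1 + 2 = 3 links.

3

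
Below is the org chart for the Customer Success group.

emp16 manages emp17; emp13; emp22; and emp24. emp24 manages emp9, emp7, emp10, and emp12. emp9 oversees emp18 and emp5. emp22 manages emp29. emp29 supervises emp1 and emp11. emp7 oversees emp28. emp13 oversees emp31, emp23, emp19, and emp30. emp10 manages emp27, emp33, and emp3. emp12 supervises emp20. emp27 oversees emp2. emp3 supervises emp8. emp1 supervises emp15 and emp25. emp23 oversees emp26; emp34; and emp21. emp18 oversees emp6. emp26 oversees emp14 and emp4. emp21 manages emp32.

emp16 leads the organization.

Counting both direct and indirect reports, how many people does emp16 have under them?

emp16 directly manages emp24, emp22, emp13, emp17. Under emp24: emp12, emp20, emp10, emp3, emp8, emp33, emp27, emp2, emp7, emp28, emp9, emp5, emp18, emp6 (14). Under emp22: emp29, emp11, emp1, emp25, emp15 (5). Under emp13: emp30, emp19, emp23, emp21, emp32, emp34, emp26, emp4, emp14, emp31 (10). emp17 has no reports. So emp16's organization is 4 direct reports plus everyone under them: 15 + 6 + 11 + 1 = 33.

33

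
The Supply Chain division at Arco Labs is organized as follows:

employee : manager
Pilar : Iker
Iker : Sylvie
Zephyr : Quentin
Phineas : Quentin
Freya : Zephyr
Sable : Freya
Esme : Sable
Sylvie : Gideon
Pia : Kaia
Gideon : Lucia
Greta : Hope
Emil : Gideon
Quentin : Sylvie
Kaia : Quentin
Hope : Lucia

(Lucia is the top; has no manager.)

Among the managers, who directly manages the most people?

Quentin

Direct-report counts: Lucia has 2; Hope has 1; Gideon has 2; Sylvie has 2; Iker has 1; Quentin has 3; Kaia has 1; Zephyr has 1; Freya has 1; Sable has 1. The largest is 3, held by Quentin.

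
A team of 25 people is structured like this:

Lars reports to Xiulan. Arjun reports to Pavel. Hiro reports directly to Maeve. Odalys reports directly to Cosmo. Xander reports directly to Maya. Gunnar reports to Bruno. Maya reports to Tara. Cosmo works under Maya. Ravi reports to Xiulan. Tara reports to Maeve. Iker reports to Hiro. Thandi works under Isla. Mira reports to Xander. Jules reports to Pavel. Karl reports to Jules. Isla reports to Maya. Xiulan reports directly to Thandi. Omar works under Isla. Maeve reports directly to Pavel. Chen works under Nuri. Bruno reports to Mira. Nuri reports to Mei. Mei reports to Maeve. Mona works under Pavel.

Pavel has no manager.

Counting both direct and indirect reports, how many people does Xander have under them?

3

Xander directly manages Mira. Under Mira: Bruno, Gunnar (2). That's 3 in total.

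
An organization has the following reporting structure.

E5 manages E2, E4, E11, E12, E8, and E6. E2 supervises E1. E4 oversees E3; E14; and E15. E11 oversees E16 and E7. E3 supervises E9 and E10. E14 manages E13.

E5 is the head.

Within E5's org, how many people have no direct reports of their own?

The people in E5's organization with no one reporting to them are E6, E8, E12, E7, E16, E15, E13, E10, E9, E1. That is 10.

10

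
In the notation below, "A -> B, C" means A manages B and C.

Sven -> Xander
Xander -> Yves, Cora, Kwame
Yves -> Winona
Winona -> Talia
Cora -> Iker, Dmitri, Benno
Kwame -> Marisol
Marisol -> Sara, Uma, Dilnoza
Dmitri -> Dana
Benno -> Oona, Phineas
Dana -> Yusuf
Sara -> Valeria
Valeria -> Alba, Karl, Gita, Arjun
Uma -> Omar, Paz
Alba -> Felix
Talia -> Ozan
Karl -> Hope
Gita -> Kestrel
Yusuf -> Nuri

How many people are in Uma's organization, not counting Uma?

Uma directly manages Omar, Paz. Omar has no reports. Paz has no reports. So Uma's organization is 2 direct reports plus everyone under them: 1 + 1 = 2.

2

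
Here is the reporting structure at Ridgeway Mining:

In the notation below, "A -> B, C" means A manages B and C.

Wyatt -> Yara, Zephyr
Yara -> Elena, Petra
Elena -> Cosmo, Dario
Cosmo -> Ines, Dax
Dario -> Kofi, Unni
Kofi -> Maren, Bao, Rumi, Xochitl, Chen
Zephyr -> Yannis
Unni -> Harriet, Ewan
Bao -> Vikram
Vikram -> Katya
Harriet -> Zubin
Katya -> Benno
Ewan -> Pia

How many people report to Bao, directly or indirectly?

Bao directly manages Vikram. Under Vikram: Katya, Benno (2). That's 3 in total.

3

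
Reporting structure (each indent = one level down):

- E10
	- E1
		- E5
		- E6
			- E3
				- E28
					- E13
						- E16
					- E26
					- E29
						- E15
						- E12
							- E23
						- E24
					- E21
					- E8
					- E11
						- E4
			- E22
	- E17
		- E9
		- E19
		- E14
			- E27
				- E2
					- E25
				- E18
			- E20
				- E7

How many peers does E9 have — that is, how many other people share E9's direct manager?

E9 reports to E17. E17's other direct reports are E19, E14 — 2 peers.

2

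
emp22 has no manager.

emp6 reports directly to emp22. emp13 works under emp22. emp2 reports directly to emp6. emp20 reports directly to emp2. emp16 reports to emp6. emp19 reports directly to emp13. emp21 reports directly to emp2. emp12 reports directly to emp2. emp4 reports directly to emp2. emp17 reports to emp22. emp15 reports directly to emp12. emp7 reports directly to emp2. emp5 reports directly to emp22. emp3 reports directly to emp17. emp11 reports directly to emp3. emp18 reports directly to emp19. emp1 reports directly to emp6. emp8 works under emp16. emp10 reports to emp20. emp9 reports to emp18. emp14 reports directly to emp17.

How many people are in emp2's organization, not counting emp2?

7

emp2 directly manages emp20, emp21, emp12, emp4, emp7. Under emp20: emp10 (1). emp21 has no reports. Under emp12: emp15 (1). emp4 has no reports. emp7 has no reports. So emp2's organization is 5 direct reports plus everyone under them: 2 + 1 + 2 + 1 + 1 = 7.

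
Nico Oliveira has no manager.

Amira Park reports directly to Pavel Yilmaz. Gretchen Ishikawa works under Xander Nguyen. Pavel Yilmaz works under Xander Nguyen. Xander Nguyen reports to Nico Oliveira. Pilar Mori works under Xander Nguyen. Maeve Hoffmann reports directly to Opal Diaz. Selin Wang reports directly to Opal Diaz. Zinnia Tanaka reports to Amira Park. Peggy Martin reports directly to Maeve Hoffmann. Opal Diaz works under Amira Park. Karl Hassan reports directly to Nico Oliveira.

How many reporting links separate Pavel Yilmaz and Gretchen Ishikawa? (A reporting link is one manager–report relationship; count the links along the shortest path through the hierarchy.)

2

Pavel Yilmaz is 1 level below Xander Nguyen, and Gretchen Ishikawa is 1 level below Xander Nguyen (their lowest common manager). The shortest path runs up from Pavel Yilmaz to Xander Nguyen and back down to Gretchen Ishikawa: 1 + 1 = 2 links.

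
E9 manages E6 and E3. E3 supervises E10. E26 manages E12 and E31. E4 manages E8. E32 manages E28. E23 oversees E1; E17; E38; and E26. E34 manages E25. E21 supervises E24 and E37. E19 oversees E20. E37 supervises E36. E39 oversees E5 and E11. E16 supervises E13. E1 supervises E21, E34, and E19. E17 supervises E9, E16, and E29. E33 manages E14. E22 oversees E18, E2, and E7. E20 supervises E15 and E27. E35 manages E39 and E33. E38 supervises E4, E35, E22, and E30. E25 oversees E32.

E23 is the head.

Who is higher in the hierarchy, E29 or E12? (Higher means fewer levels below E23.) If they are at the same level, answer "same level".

Both E29 and E12 are 2 levels below E23.

same level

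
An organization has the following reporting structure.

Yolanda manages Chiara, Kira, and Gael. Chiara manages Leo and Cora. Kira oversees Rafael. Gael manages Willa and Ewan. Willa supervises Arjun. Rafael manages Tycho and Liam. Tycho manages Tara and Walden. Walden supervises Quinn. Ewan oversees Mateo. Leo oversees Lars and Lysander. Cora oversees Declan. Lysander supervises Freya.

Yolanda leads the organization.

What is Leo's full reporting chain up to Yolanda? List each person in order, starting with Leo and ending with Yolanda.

Leo -> Chiara -> Yolanda

Leo reports to Chiara. Chiara reports to Yolanda. Yolanda is at the top.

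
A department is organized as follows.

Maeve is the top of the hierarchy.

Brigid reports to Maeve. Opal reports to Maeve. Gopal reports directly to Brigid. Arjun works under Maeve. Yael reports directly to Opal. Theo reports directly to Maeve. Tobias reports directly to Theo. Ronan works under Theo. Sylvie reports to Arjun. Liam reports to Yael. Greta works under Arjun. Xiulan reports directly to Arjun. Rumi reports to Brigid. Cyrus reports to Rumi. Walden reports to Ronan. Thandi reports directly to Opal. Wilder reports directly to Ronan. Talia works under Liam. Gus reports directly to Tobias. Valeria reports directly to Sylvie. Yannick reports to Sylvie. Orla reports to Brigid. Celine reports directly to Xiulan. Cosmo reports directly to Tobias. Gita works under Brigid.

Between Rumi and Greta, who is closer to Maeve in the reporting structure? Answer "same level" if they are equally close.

same level

Both Rumi and Greta are 2 levels below Maeve.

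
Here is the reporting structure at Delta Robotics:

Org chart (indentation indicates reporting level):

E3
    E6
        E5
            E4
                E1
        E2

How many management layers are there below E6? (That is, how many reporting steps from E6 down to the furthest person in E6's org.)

3

The longest chain under E6 runs E6 → E5 → E4 → E1, which is 3 levels below E6.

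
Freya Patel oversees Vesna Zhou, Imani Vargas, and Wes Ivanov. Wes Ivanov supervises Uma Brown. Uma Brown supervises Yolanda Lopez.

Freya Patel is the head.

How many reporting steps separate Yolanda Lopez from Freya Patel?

Chain from Yolanda Lopez up to Freya Patel: Yolanda Lopez → Uma Brown → Wes Ivanov → Freya Patel. That is 3 steps up, so Yolanda Lopez is 3 levels below Freya Patel.

3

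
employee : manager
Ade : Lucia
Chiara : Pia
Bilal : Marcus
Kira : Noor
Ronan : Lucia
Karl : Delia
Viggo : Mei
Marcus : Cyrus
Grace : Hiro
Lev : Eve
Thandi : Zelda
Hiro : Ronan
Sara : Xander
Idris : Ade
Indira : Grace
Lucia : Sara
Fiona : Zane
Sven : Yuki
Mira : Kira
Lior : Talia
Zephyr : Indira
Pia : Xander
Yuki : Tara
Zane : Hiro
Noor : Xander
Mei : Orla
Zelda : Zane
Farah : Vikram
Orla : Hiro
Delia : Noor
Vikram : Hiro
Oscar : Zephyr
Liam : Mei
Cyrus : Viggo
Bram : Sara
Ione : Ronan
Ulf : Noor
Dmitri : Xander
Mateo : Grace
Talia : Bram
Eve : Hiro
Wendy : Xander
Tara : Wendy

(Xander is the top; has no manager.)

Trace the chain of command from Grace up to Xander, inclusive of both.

Grace -> Hiro -> Ronan -> Lucia -> Sara -> Xander

Grace reports to Hiro. Hiro reports to Ronan. Ronan reports to Lucia. Lucia reports to Sara. Sara reports to Xander. Xander is at the top.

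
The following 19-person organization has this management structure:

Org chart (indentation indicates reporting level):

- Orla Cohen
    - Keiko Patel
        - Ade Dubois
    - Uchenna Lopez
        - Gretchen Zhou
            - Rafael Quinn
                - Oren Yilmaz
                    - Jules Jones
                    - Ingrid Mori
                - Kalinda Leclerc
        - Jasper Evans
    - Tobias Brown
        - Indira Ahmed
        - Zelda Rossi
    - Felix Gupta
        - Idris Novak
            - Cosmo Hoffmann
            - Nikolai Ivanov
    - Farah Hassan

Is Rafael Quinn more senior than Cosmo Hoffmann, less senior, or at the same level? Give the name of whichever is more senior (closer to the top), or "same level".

same level

Both Rafael Quinn and Cosmo Hoffmann are 3 levels below Orla Cohen.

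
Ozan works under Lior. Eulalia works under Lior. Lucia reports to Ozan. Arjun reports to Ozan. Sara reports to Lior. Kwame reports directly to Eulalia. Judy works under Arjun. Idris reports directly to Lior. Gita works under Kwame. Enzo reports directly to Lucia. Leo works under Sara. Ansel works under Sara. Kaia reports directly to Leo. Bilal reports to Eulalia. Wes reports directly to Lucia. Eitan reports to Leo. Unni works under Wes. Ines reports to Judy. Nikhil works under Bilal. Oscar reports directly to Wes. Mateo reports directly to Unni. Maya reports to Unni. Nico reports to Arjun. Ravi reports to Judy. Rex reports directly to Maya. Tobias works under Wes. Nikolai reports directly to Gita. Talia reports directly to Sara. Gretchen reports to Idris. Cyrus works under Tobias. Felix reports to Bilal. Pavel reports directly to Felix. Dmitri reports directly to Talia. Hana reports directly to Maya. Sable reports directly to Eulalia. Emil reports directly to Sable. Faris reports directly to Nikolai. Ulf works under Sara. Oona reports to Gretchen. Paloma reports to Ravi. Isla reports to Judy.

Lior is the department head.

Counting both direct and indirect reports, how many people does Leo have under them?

2

Leo directly manages Kaia, Eitan. Kaia has no reports. Eitan has no reports. So Leo's organization is 2 direct reports plus everyone under them: 1 + 1 = 2.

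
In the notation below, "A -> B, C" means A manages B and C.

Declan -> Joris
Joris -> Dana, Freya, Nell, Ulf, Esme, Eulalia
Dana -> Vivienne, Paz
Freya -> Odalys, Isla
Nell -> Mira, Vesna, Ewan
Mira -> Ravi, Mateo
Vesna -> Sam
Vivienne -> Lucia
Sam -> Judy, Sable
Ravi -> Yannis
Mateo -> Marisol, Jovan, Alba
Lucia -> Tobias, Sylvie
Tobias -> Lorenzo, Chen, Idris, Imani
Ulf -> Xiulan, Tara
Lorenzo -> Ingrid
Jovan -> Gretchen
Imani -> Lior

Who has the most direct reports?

Direct-report counts: Declan has 1; Joris has 6; Ulf has 2; Nell has 3; Vesna has 1; Sam has 2; Mira has 2; Mateo has 3; Jovan has 1; Ravi has 1; Freya has 2; Dana has 2; Vivienne has 1; Lucia has 2; Tobias has 4; Imani has 1; Lorenzo has 1. The largest is 6, held by Joris.

Joris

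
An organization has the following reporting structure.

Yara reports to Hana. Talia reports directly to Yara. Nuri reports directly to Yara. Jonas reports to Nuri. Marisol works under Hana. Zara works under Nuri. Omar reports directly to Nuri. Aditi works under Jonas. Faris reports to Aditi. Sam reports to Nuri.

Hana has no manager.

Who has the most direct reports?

Direct-report counts: Hana has 2; Yara has 2; Nuri has 4; Jonas has 1; Aditi has 1. The largest is 4, held by Nuri.

Nuri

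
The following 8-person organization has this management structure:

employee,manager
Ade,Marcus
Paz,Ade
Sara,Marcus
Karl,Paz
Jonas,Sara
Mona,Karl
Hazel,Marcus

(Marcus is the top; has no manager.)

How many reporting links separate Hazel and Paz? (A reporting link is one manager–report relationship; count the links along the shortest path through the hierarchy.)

3

Hazel is 1 level below Marcus, and Paz is 2 levels below Marcus (their lowest common manager). The shortest path runs up from Hazel to Marcus and back down to Paz: 1 + 2 = 3 links.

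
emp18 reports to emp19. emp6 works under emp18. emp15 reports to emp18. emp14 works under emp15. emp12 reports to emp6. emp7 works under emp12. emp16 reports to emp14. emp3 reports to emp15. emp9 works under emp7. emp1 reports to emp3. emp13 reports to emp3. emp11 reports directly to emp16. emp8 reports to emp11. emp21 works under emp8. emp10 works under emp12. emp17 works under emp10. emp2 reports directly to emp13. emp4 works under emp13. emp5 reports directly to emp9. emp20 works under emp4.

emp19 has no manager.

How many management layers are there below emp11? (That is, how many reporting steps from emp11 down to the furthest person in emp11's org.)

The longest chain under emp11 runs emp11 → emp8 → emp21, which is 2 levels below emp11.

2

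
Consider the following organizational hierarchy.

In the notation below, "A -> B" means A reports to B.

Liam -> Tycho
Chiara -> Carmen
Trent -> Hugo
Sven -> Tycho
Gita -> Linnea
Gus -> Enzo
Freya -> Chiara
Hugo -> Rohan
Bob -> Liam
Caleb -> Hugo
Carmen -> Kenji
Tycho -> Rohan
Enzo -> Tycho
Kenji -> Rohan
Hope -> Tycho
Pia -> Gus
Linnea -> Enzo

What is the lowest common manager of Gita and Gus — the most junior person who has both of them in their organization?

Gita's chain of managers is Linnea, Enzo, Tycho, Rohan. Gus's chain of managers is Enzo, Tycho, Rohan. The first manager that appears in both chains is Enzo.

Enzo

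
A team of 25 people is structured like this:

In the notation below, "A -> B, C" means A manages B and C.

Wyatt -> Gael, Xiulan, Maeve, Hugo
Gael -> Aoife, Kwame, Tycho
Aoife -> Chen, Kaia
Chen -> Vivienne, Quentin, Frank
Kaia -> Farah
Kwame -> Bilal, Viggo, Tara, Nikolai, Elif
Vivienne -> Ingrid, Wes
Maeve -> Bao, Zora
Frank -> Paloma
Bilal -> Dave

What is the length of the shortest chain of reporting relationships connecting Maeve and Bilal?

Maeve is 1 level below Wyatt, and Bilal is 3 levels below Wyatt (their lowest common manager). The shortest path runs up from Maeve to Wyatt and back down to Bilal: 1 + 3 = 4 links.

4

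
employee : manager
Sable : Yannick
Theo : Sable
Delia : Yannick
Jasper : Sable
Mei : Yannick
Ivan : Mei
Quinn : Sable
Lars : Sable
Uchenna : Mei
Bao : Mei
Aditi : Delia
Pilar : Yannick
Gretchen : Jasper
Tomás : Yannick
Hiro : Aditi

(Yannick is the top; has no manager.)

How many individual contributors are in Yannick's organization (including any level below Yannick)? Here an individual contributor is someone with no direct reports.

The people in Yannick's organization with no one reporting to them are Tomás, Pilar, Bao, Uchenna, Ivan, Hiro, Lars, Quinn, Gretchen, Theo. That is 10.

10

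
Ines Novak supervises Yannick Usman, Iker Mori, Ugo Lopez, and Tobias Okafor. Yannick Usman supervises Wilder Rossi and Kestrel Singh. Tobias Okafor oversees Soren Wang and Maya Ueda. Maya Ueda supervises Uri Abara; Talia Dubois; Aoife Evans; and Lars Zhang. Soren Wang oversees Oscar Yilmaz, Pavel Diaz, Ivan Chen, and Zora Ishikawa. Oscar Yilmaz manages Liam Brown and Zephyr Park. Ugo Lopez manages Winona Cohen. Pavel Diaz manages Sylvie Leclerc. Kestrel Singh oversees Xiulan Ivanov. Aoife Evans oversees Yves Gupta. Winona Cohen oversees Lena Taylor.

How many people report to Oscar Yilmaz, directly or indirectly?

Oscar Yilmaz directly manages Liam Brown, Zephyr Park. Liam Brown has no reports. Zephyr Park has no reports. So Oscar Yilmaz's organization is 2 direct reports plus everyone under them: 1 + 1 = 2.

2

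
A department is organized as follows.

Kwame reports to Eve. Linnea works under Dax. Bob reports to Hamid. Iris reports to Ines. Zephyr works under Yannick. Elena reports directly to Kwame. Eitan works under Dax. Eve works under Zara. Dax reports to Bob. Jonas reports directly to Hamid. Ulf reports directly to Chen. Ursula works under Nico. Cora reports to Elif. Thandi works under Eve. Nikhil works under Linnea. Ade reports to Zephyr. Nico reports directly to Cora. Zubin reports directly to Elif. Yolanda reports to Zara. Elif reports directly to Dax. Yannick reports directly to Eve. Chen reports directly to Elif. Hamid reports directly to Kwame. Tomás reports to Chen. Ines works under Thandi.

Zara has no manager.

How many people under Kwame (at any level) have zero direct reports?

The people in Kwame's organization with no one reporting to them are Elena, Jonas, Eitan, Nikhil, Ulf, Tomás, Zubin, Ursula. That is 8.

8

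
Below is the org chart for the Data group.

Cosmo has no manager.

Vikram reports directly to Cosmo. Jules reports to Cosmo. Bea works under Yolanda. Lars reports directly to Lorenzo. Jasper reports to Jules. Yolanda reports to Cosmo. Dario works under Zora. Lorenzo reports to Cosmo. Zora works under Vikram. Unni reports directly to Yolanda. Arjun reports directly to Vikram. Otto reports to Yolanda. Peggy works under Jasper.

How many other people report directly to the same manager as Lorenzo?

Lorenzo reports to Cosmo. Cosmo's other direct reports are Yolanda, Vikram, Jules — 3 peers.

3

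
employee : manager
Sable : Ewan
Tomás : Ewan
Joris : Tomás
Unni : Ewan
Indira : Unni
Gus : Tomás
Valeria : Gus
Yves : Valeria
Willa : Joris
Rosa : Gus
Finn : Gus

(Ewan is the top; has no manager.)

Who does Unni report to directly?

Ewan

Unni reports directly to Ewan.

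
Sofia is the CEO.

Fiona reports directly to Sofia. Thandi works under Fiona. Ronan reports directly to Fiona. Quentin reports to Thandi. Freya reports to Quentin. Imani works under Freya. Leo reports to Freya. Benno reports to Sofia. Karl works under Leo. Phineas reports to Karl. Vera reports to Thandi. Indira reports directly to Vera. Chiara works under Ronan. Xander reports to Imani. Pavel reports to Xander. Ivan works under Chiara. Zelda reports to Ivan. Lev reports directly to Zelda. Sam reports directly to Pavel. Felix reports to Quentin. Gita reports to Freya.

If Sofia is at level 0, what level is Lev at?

Chain from Lev up to Sofia: Lev → Zelda → Ivan → Chiara → Ronan → Fiona → Sofia. That is 6 steps up, so Lev is 6 levels below Sofia.

6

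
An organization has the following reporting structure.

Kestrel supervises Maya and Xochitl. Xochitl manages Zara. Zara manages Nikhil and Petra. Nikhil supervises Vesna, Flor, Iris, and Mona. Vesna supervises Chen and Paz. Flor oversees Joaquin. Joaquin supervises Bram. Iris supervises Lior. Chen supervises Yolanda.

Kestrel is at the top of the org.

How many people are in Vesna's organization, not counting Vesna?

3

Vesna directly manages Paz, Chen. Paz has no reports. Under Chen: Yolanda (1). So Vesna's organization is 2 direct reports plus everyone under them: 1 + 2 = 3.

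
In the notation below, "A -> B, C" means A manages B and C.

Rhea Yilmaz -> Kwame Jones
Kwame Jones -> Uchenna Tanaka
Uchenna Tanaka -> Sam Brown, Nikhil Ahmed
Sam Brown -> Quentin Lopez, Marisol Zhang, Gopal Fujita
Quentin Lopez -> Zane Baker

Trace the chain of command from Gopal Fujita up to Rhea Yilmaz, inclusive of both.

Gopal Fujita reports to Sam Brown. Sam Brown reports to Uchenna Tanaka. Uchenna Tanaka reports to Kwame Jones. Kwame Jones reports to Rhea Yilmaz. Rhea Yilmaz is at the top.

Gopal Fujita -> Sam Brown -> Uchenna Tanaka -> Kwame Jones -> Rhea Yilmaz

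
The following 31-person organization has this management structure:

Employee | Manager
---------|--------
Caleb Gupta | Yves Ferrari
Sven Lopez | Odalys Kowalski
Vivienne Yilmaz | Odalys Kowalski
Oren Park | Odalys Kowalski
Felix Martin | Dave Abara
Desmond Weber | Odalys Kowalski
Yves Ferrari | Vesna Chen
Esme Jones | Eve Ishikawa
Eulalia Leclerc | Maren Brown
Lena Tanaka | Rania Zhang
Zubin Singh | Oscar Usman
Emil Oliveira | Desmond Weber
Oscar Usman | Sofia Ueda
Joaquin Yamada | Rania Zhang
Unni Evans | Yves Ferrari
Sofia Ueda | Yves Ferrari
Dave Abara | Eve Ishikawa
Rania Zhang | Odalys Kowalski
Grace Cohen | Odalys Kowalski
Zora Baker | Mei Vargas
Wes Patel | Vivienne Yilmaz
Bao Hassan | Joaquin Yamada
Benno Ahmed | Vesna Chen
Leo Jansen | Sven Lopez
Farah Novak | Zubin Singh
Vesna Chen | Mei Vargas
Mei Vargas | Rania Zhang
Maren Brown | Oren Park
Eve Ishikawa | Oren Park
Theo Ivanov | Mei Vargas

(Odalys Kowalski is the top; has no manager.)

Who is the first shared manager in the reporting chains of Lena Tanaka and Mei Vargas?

Lena Tanaka's chain of managers is Rania Zhang, Odalys Kowalski. Mei Vargas's chain of managers is Rania Zhang, Odalys Kowalski. The first manager that appears in both chains is Rania Zhang.

Rania Zhang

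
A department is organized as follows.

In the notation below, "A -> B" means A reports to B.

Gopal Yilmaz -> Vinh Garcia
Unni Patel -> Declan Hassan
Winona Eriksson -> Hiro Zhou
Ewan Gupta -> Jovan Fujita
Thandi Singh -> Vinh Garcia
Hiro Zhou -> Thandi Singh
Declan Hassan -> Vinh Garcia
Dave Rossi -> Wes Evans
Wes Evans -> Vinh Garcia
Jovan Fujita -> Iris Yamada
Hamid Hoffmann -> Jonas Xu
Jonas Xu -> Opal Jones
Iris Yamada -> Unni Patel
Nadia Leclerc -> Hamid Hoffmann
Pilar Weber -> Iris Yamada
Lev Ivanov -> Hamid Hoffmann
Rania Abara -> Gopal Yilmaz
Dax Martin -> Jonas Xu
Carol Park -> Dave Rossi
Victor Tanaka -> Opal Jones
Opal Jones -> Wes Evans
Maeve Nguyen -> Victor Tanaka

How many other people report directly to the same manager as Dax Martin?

1

Dax Martin reports to Jonas Xu. Jonas Xu's other direct reports are Hamid Hoffmann — 1 peer.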